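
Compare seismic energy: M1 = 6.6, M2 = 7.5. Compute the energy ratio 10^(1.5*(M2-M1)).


M2 - M1 = 7.5 - 6.6 = 0.9
1.5 * 0.9 = 1.35
ratio = 10^1.35 = 22.39

22.39


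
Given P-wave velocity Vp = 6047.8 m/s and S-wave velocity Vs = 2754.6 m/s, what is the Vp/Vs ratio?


Vp/Vs = 6047.8 / 2754.6
= 2.1955

2.1955


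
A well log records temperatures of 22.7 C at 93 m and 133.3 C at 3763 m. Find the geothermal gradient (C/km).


dT = 133.3 - 22.7 = 110.6 C
dz = 3763 - 93 = 3670 m
gradient = dT/dz * 1000 = 110.6/3670 * 1000 = 30.1362 C/km

30.1362


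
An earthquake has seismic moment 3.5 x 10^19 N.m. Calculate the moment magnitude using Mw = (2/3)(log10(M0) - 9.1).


log10(M0) = log10(3.5 x 10^19) = 19.5441
Mw = 2/3 * (19.5441 - 9.1)
= 2/3 * 10.4441
= 6.96

6.96


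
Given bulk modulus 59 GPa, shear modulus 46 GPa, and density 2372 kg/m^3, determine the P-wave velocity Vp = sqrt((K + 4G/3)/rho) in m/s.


First compute the effective modulus:
K + 4G/3 = 59e9 + 4*46e9/3 = 120333333333.33 Pa
Then divide by density:
120333333333.33 / 2372 = 50730747.611 Pa/(kg/m^3)
Take the square root:
Vp = sqrt(50730747.611) = 7122.55 m/s

7122.55


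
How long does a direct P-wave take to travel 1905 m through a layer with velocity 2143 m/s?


t = x / V
= 1905 / 2143
= 0.8889 s

0.8889


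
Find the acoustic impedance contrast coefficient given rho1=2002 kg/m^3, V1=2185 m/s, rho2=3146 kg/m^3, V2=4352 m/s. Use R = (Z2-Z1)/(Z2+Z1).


Z1 = 2002 * 2185 = 4374370
Z2 = 3146 * 4352 = 13691392
R = (13691392 - 4374370) / (13691392 + 4374370) = 9317022 / 18065762 = 0.5157

0.5157


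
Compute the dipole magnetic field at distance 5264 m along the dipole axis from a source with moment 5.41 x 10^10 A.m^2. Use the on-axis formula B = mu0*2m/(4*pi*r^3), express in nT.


m = 5.41 x 10^10 = 54100000000 A.m^2
2m = 108200000000 A.m^2
r^3 = 5264^3 = 145863839744
B = (4pi*10^-7) * 108200000000 / (4*pi * 145863839744) * 1e9
= 135968.130047 / 1832979069456.6 * 1e9
= 74.1788 nT

74.1788


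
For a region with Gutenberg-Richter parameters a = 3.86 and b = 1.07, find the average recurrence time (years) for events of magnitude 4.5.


log10(N) = 3.86 - 1.07*4.5 = -0.955
N = 10^-0.955 = 0.110917
T = 1/N = 1/0.110917 = 9.0157 years

9.0157


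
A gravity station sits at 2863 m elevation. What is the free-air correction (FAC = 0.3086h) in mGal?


FAC = 0.3086 * h
= 0.3086 * 2863
= 883.5218 mGal

883.5218


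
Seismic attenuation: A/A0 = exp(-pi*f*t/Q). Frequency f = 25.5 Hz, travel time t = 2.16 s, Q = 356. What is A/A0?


pi*f*t/Q = pi*25.5*2.16/356 = 0.486064
A/A0 = exp(-0.486064) = 0.615042

0.615042


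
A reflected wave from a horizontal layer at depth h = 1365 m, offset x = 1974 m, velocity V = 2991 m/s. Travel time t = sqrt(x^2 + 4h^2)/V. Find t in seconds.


x^2 + 4h^2 = 1974^2 + 4*1365^2 = 3896676 + 7452900 = 11349576
sqrt(11349576) = 3368.9132
t = 3368.9132 / 2991 = 1.1264 s

1.1264


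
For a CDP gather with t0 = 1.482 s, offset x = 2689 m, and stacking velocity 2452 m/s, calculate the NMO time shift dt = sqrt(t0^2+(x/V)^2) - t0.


x/Vnmo = 2689/2452 = 1.096656
(x/Vnmo)^2 = 1.202654
t0^2 = 2.196324
sqrt(2.196324 + 1.202654) = 1.843632
dt = 1.843632 - 1.482 = 0.361632

0.361632


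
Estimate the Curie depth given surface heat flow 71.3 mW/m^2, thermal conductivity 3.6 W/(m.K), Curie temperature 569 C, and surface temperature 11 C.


T_Curie - T_surf = 569 - 11 = 558 C
Convert q to W/m^2: 71.3 mW/m^2 = 0.0713 W/m^2
d = 558 * 3.6 / 0.0713 = 28173.91 m

28173.91


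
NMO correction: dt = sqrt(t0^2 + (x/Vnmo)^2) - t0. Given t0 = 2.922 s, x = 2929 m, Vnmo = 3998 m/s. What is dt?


x/Vnmo = 2929/3998 = 0.732616
(x/Vnmo)^2 = 0.536727
t0^2 = 8.538084
sqrt(8.538084 + 0.536727) = 3.012443
dt = 3.012443 - 2.922 = 0.090443

0.090443


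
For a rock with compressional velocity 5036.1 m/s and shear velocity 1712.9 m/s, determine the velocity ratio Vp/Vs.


Vp/Vs = 5036.1 / 1712.9
= 2.9401

2.9401


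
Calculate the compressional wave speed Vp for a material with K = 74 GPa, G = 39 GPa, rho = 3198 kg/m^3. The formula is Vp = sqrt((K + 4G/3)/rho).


First compute the effective modulus:
K + 4G/3 = 74e9 + 4*39e9/3 = 126000000000.0 Pa
Then divide by density:
126000000000.0 / 3198 = 39399624.7655 Pa/(kg/m^3)
Take the square root:
Vp = sqrt(39399624.7655) = 6276.91 m/s

6276.91


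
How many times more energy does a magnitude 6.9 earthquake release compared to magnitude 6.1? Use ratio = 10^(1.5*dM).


M2 - M1 = 6.9 - 6.1 = 0.8
1.5 * 0.8 = 1.2
ratio = 10^1.2 = 15.85

15.85


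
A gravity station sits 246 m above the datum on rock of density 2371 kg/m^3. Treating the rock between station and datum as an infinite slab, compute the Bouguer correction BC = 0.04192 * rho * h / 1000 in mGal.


BC = 0.04192 * rho * h / 1000
= 0.04192 * 2371 * 246 / 1000
= 24.4505 mGal

24.4505


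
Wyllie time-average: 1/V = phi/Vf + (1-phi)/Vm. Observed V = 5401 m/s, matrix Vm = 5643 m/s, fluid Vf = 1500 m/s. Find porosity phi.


1/V - 1/Vm = 1/5401 - 1/5643 = 7.94e-06
1/Vf - 1/Vm = 1/1500 - 1/5643 = 0.00048946
phi = 7.94e-06 / 0.00048946 = 0.0162

0.0162


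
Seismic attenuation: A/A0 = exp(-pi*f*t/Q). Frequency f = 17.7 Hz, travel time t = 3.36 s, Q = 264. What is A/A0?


pi*f*t/Q = pi*17.7*3.36/264 = 0.707715
A/A0 = exp(-0.707715) = 0.492769

0.492769


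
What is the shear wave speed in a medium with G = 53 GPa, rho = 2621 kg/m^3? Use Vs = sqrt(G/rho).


Convert G to Pa: G = 53e9 Pa
Compute G/rho = 53e9 / 2621 = 20221289.5841
Vs = sqrt(20221289.5841) = 4496.81 m/s

4496.81


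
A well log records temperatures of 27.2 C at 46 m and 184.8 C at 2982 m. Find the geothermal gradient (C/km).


dT = 184.8 - 27.2 = 157.6 C
dz = 2982 - 46 = 2936 m
gradient = dT/dz * 1000 = 157.6/2936 * 1000 = 53.6785 C/km

53.6785


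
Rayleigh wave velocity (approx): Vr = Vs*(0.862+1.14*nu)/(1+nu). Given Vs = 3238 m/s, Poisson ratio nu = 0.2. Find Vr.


Numerator factor = 0.862 + 1.14*0.2 = 1.09
Denominator = 1 + 0.2 = 1.2
Vr = 3238 * 1.09 / 1.2 = 2941.18 m/s

2941.18


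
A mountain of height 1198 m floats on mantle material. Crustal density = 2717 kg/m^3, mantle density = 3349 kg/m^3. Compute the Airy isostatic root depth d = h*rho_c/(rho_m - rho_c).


rho_m - rho_c = 3349 - 2717 = 632
d = 1198 * 2717 / 632
= 3254966 / 632
= 5150.26 m

5150.26


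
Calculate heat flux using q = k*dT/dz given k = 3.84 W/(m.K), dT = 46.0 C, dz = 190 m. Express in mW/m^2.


q = k * dT / dz * 1000
= 3.84 * 46.0 / 190 * 1000
= 0.929684 * 1000
= 929.6842 mW/m^2

929.6842


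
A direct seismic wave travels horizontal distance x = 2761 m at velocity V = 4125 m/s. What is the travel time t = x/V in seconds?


t = x / V
= 2761 / 4125
= 0.6693 s

0.6693


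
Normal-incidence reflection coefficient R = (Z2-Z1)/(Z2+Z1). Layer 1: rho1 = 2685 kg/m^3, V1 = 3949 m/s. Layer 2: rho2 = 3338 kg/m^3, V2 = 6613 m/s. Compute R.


Z1 = 2685 * 3949 = 10603065
Z2 = 3338 * 6613 = 22074194
R = (22074194 - 10603065) / (22074194 + 10603065) = 11471129 / 32677259 = 0.351

0.351


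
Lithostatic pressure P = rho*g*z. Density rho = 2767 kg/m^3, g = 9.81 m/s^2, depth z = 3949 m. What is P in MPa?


P = rho * g * z / 1e6
= 2767 * 9.81 * 3949 / 1e6
= 107192722.23 / 1e6
= 107.1927 MPa

107.1927


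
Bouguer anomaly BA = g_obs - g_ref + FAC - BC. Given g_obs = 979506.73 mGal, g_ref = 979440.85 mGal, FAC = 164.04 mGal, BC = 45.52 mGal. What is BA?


BA = g_obs - g_ref + FAC - BC
= 979506.73 - 979440.85 + 164.04 - 45.52
= 184.4 mGal

184.4


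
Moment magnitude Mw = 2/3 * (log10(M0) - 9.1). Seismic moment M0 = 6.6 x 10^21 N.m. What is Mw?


log10(M0) = log10(6.6 x 10^21) = 21.8195
Mw = 2/3 * (21.8195 - 9.1)
= 2/3 * 12.7195
= 8.48

8.48


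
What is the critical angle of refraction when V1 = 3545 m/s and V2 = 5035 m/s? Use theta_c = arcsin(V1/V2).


V1/V2 = 3545/5035 = 0.704071
theta_c = arcsin(0.704071) = 44.7546 degrees

44.7546


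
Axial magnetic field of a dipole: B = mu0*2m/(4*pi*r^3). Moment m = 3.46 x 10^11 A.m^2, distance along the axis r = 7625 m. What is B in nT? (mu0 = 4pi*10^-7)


m = 3.46 x 10^11 = 346000000000 A.m^2
2m = 692000000000 A.m^2
r^3 = 7625^3 = 443322265625
B = (4pi*10^-7) * 692000000000 / (4*pi * 443322265625) * 1e9
= 869592.846514 / 5570951891441.13 * 1e9
= 156.0941 nT

156.0941


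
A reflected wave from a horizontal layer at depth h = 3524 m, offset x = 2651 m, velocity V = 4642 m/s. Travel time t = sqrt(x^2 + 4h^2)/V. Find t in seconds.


x^2 + 4h^2 = 2651^2 + 4*3524^2 = 7027801 + 49674304 = 56702105
sqrt(56702105) = 7530.08
t = 7530.08 / 4642 = 1.6222 s

1.6222


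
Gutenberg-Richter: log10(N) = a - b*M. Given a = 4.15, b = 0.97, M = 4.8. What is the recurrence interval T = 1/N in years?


log10(N) = 4.15 - 0.97*4.8 = -0.506
N = 10^-0.506 = 0.311889
T = 1/N = 1/0.311889 = 3.2063 years

3.2063


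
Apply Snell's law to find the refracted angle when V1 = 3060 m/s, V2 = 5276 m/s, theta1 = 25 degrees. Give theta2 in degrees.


sin(theta1) = sin(25 deg) = 0.422618
sin(theta2) = V2/V1 * sin(theta1) = 5276/3060 * 0.422618 = 0.728671
theta2 = arcsin(0.728671) = 46.7751 degrees

46.7751


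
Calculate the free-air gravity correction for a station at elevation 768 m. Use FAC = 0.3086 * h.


FAC = 0.3086 * h
= 0.3086 * 768
= 237.0048 mGal

237.0048


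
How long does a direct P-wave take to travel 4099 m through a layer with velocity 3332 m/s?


t = x / V
= 4099 / 3332
= 1.2302 s

1.2302


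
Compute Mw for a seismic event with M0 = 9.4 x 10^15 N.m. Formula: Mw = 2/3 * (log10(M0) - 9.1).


log10(M0) = log10(9.4 x 10^15) = 15.9731
Mw = 2/3 * (15.9731 - 9.1)
= 2/3 * 6.8731
= 4.58

4.58


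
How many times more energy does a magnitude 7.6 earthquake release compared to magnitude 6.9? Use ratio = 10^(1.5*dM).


M2 - M1 = 7.6 - 6.9 = 0.7
1.5 * 0.7 = 1.05
ratio = 10^1.05 = 11.22

11.22


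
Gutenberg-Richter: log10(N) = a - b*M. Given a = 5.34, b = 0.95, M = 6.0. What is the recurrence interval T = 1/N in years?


log10(N) = 5.34 - 0.95*6.0 = -0.36
N = 10^-0.36 = 0.436516
T = 1/N = 1/0.436516 = 2.2909 years

2.2909


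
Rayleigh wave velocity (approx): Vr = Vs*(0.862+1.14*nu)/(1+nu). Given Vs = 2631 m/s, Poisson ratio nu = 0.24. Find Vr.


Numerator factor = 0.862 + 1.14*0.24 = 1.1356
Denominator = 1 + 0.24 = 1.24
Vr = 2631 * 1.1356 / 1.24 = 2409.49 m/s

2409.49


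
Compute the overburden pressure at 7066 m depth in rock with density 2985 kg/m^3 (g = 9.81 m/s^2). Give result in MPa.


P = rho * g * z / 1e6
= 2985 * 9.81 * 7066 / 1e6
= 206912618.1 / 1e6
= 206.9126 MPa

206.9126


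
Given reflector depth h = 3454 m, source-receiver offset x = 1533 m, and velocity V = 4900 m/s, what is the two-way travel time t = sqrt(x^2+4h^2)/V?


x^2 + 4h^2 = 1533^2 + 4*3454^2 = 2350089 + 47720464 = 50070553
sqrt(50070553) = 7076.0549
t = 7076.0549 / 4900 = 1.4441 s

1.4441


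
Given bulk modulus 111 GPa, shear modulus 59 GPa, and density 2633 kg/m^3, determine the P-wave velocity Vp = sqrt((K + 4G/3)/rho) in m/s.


First compute the effective modulus:
K + 4G/3 = 111e9 + 4*59e9/3 = 189666666666.67 Pa
Then divide by density:
189666666666.67 / 2633 = 72034434.7386 Pa/(kg/m^3)
Take the square root:
Vp = sqrt(72034434.7386) = 8487.31 m/s

8487.31


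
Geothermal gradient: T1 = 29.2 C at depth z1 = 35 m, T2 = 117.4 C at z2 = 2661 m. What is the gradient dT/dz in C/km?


dT = 117.4 - 29.2 = 88.2 C
dz = 2661 - 35 = 2626 m
gradient = dT/dz * 1000 = 88.2/2626 * 1000 = 33.5872 C/km

33.5872


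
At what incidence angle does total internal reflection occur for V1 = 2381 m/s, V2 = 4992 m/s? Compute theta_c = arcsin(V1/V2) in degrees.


V1/V2 = 2381/4992 = 0.476963
theta_c = arcsin(0.476963) = 28.4872 degrees

28.4872


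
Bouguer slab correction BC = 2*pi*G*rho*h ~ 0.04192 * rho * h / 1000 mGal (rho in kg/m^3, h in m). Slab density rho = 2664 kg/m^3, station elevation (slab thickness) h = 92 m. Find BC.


BC = 0.04192 * rho * h / 1000
= 0.04192 * 2664 * 92 / 1000
= 10.2741 mGal

10.2741


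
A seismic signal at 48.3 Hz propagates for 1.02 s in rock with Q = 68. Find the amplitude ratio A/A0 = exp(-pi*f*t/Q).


pi*f*t/Q = pi*48.3*1.02/68 = 2.276084
A/A0 = exp(-2.276084) = 0.102686

0.102686


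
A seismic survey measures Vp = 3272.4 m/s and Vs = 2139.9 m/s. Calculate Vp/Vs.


Vp/Vs = 3272.4 / 2139.9
= 1.5292

1.5292


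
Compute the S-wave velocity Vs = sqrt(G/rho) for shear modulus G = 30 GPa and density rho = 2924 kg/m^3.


Convert G to Pa: G = 30e9 Pa
Compute G/rho = 30e9 / 2924 = 10259917.9207
Vs = sqrt(10259917.9207) = 3203.11 m/s

3203.11


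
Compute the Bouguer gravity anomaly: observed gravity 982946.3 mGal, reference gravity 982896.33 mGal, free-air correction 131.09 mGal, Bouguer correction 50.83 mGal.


BA = g_obs - g_ref + FAC - BC
= 982946.3 - 982896.33 + 131.09 - 50.83
= 130.23 mGal

130.23


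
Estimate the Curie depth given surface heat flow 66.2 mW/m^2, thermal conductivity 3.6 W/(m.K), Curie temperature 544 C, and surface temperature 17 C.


T_Curie - T_surf = 544 - 17 = 527 C
Convert q to W/m^2: 66.2 mW/m^2 = 0.0662 W/m^2
d = 527 * 3.6 / 0.0662 = 28658.61 m

28658.61


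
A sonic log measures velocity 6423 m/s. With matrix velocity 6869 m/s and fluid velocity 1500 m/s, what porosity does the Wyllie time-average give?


1/V - 1/Vm = 1/6423 - 1/6869 = 1.011e-05
1/Vf - 1/Vm = 1/1500 - 1/6869 = 0.00052109
phi = 1.011e-05 / 0.00052109 = 0.0194

0.0194


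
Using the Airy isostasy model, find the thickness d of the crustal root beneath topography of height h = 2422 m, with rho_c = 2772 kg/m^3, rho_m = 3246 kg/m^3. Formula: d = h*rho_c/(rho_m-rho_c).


rho_m - rho_c = 3246 - 2772 = 474
d = 2422 * 2772 / 474
= 6713784 / 474
= 14164.1 m

14164.1


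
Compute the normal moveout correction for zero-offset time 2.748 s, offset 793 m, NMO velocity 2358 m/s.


x/Vnmo = 793/2358 = 0.336302
(x/Vnmo)^2 = 0.113099
t0^2 = 7.551504
sqrt(7.551504 + 0.113099) = 2.768502
dt = 2.768502 - 2.748 = 0.020502

0.020502


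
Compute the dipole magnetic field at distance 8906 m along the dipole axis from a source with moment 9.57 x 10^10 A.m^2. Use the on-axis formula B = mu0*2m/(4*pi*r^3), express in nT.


m = 9.57 x 10^10 = 95700000000 A.m^2
2m = 191400000000 A.m^2
r^3 = 8906^3 = 706395741416
B = (4pi*10^-7) * 191400000000 / (4*pi * 706395741416) * 1e9
= 240520.333559 / 8876830687038.48 * 1e9
= 27.0953 nT

27.0953


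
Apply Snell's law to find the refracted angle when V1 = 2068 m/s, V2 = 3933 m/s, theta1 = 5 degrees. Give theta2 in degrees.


sin(theta1) = sin(5 deg) = 0.087156
sin(theta2) = V2/V1 * sin(theta1) = 3933/2068 * 0.087156 = 0.165756
theta2 = arcsin(0.165756) = 9.5412 degrees

9.5412


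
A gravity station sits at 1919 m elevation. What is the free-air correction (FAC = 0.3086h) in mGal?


FAC = 0.3086 * h
= 0.3086 * 1919
= 592.2034 mGal

592.2034


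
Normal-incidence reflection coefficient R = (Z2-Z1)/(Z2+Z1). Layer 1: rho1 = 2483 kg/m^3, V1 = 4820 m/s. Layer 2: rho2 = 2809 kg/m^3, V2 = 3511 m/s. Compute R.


Z1 = 2483 * 4820 = 11968060
Z2 = 2809 * 3511 = 9862399
R = (9862399 - 11968060) / (9862399 + 11968060) = -2105661 / 21830459 = -0.0965

-0.0965


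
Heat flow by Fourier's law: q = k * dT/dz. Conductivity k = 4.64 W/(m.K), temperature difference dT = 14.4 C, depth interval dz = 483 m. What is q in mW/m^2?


q = k * dT / dz * 1000
= 4.64 * 14.4 / 483 * 1000
= 0.138335 * 1000
= 138.3354 mW/m^2

138.3354


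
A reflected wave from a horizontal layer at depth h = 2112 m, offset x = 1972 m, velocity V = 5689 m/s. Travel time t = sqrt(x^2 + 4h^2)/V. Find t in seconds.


x^2 + 4h^2 = 1972^2 + 4*2112^2 = 3888784 + 17842176 = 21730960
sqrt(21730960) = 4661.6478
t = 4661.6478 / 5689 = 0.8194 s

0.8194


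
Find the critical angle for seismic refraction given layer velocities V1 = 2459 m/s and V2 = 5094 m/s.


V1/V2 = 2459/5094 = 0.482725
theta_c = arcsin(0.482725) = 28.8635 degrees

28.8635


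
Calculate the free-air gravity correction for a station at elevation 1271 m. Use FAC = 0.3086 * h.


FAC = 0.3086 * h
= 0.3086 * 1271
= 392.2306 mGal

392.2306


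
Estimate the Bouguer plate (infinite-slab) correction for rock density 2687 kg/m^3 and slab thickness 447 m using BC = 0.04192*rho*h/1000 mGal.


BC = 0.04192 * rho * h / 1000
= 0.04192 * 2687 * 447 / 1000
= 50.3497 mGal

50.3497


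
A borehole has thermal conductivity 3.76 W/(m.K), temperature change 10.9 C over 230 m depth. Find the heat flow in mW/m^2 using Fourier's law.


q = k * dT / dz * 1000
= 3.76 * 10.9 / 230 * 1000
= 0.178191 * 1000
= 178.1913 mW/m^2

178.1913


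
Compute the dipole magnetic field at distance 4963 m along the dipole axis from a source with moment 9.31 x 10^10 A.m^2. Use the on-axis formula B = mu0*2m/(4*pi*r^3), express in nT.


m = 9.31 x 10^10 = 93100000000 A.m^2
2m = 186200000000 A.m^2
r^3 = 4963^3 = 122245484347
B = (4pi*10^-7) * 186200000000 / (4*pi * 122245484347) * 1e9
= 233985.820839 / 1536182062236.24 * 1e9
= 152.3165 nT

152.3165


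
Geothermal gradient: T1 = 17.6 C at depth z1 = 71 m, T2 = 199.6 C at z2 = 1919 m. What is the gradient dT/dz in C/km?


dT = 199.6 - 17.6 = 182.0 C
dz = 1919 - 71 = 1848 m
gradient = dT/dz * 1000 = 182.0/1848 * 1000 = 98.4848 C/km

98.4848


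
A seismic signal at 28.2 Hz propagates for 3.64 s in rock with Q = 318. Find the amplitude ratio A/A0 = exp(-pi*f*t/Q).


pi*f*t/Q = pi*28.2*3.64/318 = 1.014082
A/A0 = exp(-1.014082) = 0.362735

0.362735


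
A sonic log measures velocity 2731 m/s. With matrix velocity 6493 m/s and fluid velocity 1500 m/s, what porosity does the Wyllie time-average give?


1/V - 1/Vm = 1/2731 - 1/6493 = 0.00021215
1/Vf - 1/Vm = 1/1500 - 1/6493 = 0.00051265
phi = 0.00021215 / 0.00051265 = 0.4138

0.4138


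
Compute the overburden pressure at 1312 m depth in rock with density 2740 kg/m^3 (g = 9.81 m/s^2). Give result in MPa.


P = rho * g * z / 1e6
= 2740 * 9.81 * 1312 / 1e6
= 35265772.8 / 1e6
= 35.2658 MPa

35.2658


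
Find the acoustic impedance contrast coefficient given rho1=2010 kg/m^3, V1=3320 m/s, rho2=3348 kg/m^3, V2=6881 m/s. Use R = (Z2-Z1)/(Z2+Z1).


Z1 = 2010 * 3320 = 6673200
Z2 = 3348 * 6881 = 23037588
R = (23037588 - 6673200) / (23037588 + 6673200) = 16364388 / 29710788 = 0.5508

0.5508


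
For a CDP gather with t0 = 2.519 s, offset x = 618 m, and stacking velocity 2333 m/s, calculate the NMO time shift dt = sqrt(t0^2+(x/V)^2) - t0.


x/Vnmo = 618/2333 = 0.264895
(x/Vnmo)^2 = 0.070169
t0^2 = 6.345361
sqrt(6.345361 + 0.070169) = 2.53289
dt = 2.53289 - 2.519 = 0.01389

0.01389


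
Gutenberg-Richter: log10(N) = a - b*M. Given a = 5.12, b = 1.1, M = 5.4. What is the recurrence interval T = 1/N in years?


log10(N) = 5.12 - 1.1*5.4 = -0.82
N = 10^-0.82 = 0.151356
T = 1/N = 1/0.151356 = 6.6069 years

6.6069


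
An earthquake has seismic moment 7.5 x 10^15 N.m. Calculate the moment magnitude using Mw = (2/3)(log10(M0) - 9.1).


log10(M0) = log10(7.5 x 10^15) = 15.8751
Mw = 2/3 * (15.8751 - 9.1)
= 2/3 * 6.7751
= 4.52

4.52


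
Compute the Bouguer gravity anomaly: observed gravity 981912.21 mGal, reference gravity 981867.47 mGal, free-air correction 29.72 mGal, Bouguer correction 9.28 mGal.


BA = g_obs - g_ref + FAC - BC
= 981912.21 - 981867.47 + 29.72 - 9.28
= 65.18 mGal

65.18


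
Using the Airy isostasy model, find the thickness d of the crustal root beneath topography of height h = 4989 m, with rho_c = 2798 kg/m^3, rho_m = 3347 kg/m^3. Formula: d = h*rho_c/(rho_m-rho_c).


rho_m - rho_c = 3347 - 2798 = 549
d = 4989 * 2798 / 549
= 13959222 / 549
= 25426.63 m

25426.63


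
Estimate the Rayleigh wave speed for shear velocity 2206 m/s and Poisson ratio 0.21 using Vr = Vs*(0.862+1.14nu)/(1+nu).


Numerator factor = 0.862 + 1.14*0.21 = 1.1014
Denominator = 1 + 0.21 = 1.21
Vr = 2206 * 1.1014 / 1.21 = 2008.01 m/s

2008.01


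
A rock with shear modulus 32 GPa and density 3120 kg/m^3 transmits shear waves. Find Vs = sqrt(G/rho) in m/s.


Convert G to Pa: G = 32e9 Pa
Compute G/rho = 32e9 / 3120 = 10256410.2564
Vs = sqrt(10256410.2564) = 3202.56 m/s

3202.56


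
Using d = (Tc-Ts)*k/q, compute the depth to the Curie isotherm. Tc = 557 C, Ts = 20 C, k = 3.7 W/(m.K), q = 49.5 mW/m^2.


T_Curie - T_surf = 557 - 20 = 537 C
Convert q to W/m^2: 49.5 mW/m^2 = 0.0495 W/m^2
d = 537 * 3.7 / 0.0495 = 40139.39 m

40139.39


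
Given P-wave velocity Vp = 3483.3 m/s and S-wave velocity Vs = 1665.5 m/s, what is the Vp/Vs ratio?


Vp/Vs = 3483.3 / 1665.5
= 2.0914

2.0914


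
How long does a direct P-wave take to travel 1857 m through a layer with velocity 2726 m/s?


t = x / V
= 1857 / 2726
= 0.6812 s

0.6812


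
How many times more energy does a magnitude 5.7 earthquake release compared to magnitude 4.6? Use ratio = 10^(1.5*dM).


M2 - M1 = 5.7 - 4.6 = 1.1
1.5 * 1.1 = 1.65
ratio = 10^1.65 = 44.67

44.67


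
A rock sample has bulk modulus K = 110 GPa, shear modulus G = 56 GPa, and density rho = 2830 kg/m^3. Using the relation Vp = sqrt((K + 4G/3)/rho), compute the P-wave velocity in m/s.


First compute the effective modulus:
K + 4G/3 = 110e9 + 4*56e9/3 = 184666666666.67 Pa
Then divide by density:
184666666666.67 / 2830 = 65253239.1048 Pa/(kg/m^3)
Take the square root:
Vp = sqrt(65253239.1048) = 8077.95 m/s

8077.95


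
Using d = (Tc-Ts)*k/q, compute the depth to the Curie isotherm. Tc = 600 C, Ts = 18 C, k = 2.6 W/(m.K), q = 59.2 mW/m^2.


T_Curie - T_surf = 600 - 18 = 582 C
Convert q to W/m^2: 59.2 mW/m^2 = 0.0592 W/m^2
d = 582 * 2.6 / 0.0592 = 25560.81 m

25560.81


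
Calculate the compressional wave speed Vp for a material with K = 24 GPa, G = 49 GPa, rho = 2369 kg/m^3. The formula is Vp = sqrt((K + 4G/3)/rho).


First compute the effective modulus:
K + 4G/3 = 24e9 + 4*49e9/3 = 89333333333.33 Pa
Then divide by density:
89333333333.33 / 2369 = 37709300.6895 Pa/(kg/m^3)
Take the square root:
Vp = sqrt(37709300.6895) = 6140.79 m/s

6140.79


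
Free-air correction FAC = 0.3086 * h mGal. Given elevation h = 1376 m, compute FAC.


FAC = 0.3086 * h
= 0.3086 * 1376
= 424.6336 mGal

424.6336


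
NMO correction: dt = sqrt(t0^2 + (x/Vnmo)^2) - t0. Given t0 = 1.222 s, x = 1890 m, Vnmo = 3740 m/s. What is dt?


x/Vnmo = 1890/3740 = 0.505348
(x/Vnmo)^2 = 0.255376
t0^2 = 1.493284
sqrt(1.493284 + 0.255376) = 1.322369
dt = 1.322369 - 1.222 = 0.100369

0.100369


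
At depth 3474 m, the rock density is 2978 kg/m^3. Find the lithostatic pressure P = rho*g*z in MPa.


P = rho * g * z / 1e6
= 2978 * 9.81 * 3474 / 1e6
= 101490061.32 / 1e6
= 101.4901 MPa

101.4901


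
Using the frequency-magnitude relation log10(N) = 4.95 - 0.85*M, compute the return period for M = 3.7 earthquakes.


log10(N) = 4.95 - 0.85*3.7 = 1.805
N = 10^1.805 = 63.826349
T = 1/N = 1/63.826349 = 0.0157 years

0.0157


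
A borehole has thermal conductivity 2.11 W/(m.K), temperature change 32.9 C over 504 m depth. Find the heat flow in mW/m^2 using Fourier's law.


q = k * dT / dz * 1000
= 2.11 * 32.9 / 504 * 1000
= 0.137736 * 1000
= 137.7361 mW/m^2

137.7361


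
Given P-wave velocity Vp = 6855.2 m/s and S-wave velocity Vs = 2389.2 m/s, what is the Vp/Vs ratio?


Vp/Vs = 6855.2 / 2389.2
= 2.8692

2.8692


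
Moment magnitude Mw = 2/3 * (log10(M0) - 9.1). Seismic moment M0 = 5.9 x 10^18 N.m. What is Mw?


log10(M0) = log10(5.9 x 10^18) = 18.7709
Mw = 2/3 * (18.7709 - 9.1)
= 2/3 * 9.6709
= 6.45

6.45


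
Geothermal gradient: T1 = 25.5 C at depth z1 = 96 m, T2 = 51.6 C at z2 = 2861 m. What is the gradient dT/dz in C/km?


dT = 51.6 - 25.5 = 26.1 C
dz = 2861 - 96 = 2765 m
gradient = dT/dz * 1000 = 26.1/2765 * 1000 = 9.4394 C/km

9.4394


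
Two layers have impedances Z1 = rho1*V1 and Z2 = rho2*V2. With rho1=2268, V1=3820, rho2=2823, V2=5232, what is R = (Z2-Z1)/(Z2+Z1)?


Z1 = 2268 * 3820 = 8663760
Z2 = 2823 * 5232 = 14769936
R = (14769936 - 8663760) / (14769936 + 8663760) = 6106176 / 23433696 = 0.2606

0.2606


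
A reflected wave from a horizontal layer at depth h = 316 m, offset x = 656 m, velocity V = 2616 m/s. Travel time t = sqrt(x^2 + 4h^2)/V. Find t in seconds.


x^2 + 4h^2 = 656^2 + 4*316^2 = 430336 + 399424 = 829760
sqrt(829760) = 910.9116
t = 910.9116 / 2616 = 0.3482 s

0.3482


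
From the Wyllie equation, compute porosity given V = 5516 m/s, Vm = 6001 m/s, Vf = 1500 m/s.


1/V - 1/Vm = 1/5516 - 1/6001 = 1.465e-05
1/Vf - 1/Vm = 1/1500 - 1/6001 = 0.00050003
phi = 1.465e-05 / 0.00050003 = 0.0293

0.0293


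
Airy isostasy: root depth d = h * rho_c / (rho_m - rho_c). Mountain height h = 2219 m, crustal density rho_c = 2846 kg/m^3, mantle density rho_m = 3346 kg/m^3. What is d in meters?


rho_m - rho_c = 3346 - 2846 = 500
d = 2219 * 2846 / 500
= 6315274 / 500
= 12630.55 m

12630.55


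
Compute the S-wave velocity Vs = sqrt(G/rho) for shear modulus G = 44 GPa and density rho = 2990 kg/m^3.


Convert G to Pa: G = 44e9 Pa
Compute G/rho = 44e9 / 2990 = 14715719.0635
Vs = sqrt(14715719.0635) = 3836.11 m/s

3836.11


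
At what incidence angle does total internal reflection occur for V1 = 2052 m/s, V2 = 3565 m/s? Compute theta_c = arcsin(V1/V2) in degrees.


V1/V2 = 2052/3565 = 0.575596
theta_c = arcsin(0.575596) = 35.1414 degrees

35.1414


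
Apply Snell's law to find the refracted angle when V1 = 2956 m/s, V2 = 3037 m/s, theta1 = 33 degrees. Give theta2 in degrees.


sin(theta1) = sin(33 deg) = 0.544639
sin(theta2) = V2/V1 * sin(theta1) = 3037/2956 * 0.544639 = 0.559563
theta2 = arcsin(0.559563) = 34.0256 degrees

34.0256


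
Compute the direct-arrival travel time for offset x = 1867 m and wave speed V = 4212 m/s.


t = x / V
= 1867 / 4212
= 0.4433 s

0.4433


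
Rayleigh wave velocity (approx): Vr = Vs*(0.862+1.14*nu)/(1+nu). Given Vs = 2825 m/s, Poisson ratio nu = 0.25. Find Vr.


Numerator factor = 0.862 + 1.14*0.25 = 1.147
Denominator = 1 + 0.25 = 1.25
Vr = 2825 * 1.147 / 1.25 = 2592.22 m/s

2592.22


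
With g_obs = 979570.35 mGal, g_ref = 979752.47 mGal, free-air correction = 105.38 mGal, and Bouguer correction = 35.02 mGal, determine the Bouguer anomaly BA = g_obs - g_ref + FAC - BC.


BA = g_obs - g_ref + FAC - BC
= 979570.35 - 979752.47 + 105.38 - 35.02
= -111.76 mGal

-111.76


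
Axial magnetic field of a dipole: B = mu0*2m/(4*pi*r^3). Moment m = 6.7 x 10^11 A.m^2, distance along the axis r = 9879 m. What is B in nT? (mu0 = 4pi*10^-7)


m = 6.7 x 10^11 = 670000000000 A.m^2
2m = 1340000000000 A.m^2
r^3 = 9879^3 = 964137458439
B = (4pi*10^-7) * 1340000000000 / (4*pi * 964137458439) * 1e9
= 1683893.662324 / 12115708625930.79 * 1e9
= 138.9843 nT

138.9843


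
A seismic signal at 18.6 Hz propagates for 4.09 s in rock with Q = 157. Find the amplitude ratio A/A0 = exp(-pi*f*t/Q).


pi*f*t/Q = pi*18.6*4.09/157 = 1.522252
A/A0 = exp(-1.522252) = 0.21822

0.21822


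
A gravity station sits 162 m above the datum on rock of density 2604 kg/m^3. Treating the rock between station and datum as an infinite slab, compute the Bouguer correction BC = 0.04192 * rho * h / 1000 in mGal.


BC = 0.04192 * rho * h / 1000
= 0.04192 * 2604 * 162 / 1000
= 17.6839 mGal

17.6839


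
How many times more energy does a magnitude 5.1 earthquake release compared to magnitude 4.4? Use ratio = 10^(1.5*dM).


M2 - M1 = 5.1 - 4.4 = 0.7
1.5 * 0.7 = 1.05
ratio = 10^1.05 = 11.22

11.22


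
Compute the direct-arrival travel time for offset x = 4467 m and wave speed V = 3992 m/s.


t = x / V
= 4467 / 3992
= 1.119 s

1.119


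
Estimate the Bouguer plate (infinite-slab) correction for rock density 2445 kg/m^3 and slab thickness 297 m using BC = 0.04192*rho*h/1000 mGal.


BC = 0.04192 * rho * h / 1000
= 0.04192 * 2445 * 297 / 1000
= 30.4408 mGal

30.4408


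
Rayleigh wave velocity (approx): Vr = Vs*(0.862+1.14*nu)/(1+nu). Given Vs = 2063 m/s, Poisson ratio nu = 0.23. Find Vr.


Numerator factor = 0.862 + 1.14*0.23 = 1.1242
Denominator = 1 + 0.23 = 1.23
Vr = 2063 * 1.1242 / 1.23 = 1885.55 m/s

1885.55


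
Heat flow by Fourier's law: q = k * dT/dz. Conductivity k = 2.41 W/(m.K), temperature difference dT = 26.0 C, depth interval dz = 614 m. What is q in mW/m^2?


q = k * dT / dz * 1000
= 2.41 * 26.0 / 614 * 1000
= 0.102052 * 1000
= 102.0521 mW/m^2

102.0521


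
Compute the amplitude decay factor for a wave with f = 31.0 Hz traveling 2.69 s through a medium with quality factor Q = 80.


pi*f*t/Q = pi*31.0*2.69/80 = 3.274718
A/A0 = exp(-3.274718) = 0.037828

0.037828


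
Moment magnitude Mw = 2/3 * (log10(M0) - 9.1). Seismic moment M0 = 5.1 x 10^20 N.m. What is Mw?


log10(M0) = log10(5.1 x 10^20) = 20.7076
Mw = 2/3 * (20.7076 - 9.1)
= 2/3 * 11.6076
= 7.74

7.74


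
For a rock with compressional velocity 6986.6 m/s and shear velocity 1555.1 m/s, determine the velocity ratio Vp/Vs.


Vp/Vs = 6986.6 / 1555.1
= 4.4927

4.4927


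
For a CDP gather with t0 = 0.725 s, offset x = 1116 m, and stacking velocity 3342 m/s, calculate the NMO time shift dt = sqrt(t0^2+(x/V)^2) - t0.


x/Vnmo = 1116/3342 = 0.333932
(x/Vnmo)^2 = 0.11151
t0^2 = 0.525625
sqrt(0.525625 + 0.11151) = 0.798208
dt = 0.798208 - 0.725 = 0.073208

0.073208


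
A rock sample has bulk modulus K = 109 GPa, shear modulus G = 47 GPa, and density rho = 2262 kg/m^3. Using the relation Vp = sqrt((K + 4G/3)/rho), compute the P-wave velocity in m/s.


First compute the effective modulus:
K + 4G/3 = 109e9 + 4*47e9/3 = 171666666666.67 Pa
Then divide by density:
171666666666.67 / 2262 = 75891541.4088 Pa/(kg/m^3)
Take the square root:
Vp = sqrt(75891541.4088) = 8711.58 m/s

8711.58


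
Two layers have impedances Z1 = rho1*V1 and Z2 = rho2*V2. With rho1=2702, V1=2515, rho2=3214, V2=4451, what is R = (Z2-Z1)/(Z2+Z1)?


Z1 = 2702 * 2515 = 6795530
Z2 = 3214 * 4451 = 14305514
R = (14305514 - 6795530) / (14305514 + 6795530) = 7509984 / 21101044 = 0.3559

0.3559


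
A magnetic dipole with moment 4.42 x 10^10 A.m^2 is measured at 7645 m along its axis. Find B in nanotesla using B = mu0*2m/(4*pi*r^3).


m = 4.42 x 10^10 = 44200000000 A.m^2
2m = 88400000000 A.m^2
r^3 = 7645^3 = 446819861125
B = (4pi*10^-7) * 88400000000 / (4*pi * 446819861125) * 1e9
= 111086.716231 / 5614903972753.25 * 1e9
= 19.7843 nT

19.7843


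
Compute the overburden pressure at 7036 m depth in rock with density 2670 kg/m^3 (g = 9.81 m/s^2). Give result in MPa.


P = rho * g * z / 1e6
= 2670 * 9.81 * 7036 / 1e6
= 184291837.2 / 1e6
= 184.2918 MPa

184.2918


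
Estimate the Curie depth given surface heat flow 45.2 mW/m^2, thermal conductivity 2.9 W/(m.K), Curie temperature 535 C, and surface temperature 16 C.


T_Curie - T_surf = 535 - 16 = 519 C
Convert q to W/m^2: 45.2 mW/m^2 = 0.0452 W/m^2
d = 519 * 2.9 / 0.0452 = 33298.67 m

33298.67


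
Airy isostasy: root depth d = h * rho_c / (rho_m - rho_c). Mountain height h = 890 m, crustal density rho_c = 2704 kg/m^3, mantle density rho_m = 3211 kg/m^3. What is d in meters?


rho_m - rho_c = 3211 - 2704 = 507
d = 890 * 2704 / 507
= 2406560 / 507
= 4746.67 m

4746.67


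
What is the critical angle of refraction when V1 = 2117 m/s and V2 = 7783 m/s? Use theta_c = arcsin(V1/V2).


V1/V2 = 2117/7783 = 0.272003
theta_c = arcsin(0.272003) = 15.7835 degrees

15.7835


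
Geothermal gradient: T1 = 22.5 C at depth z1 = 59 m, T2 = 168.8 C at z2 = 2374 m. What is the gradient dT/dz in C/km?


dT = 168.8 - 22.5 = 146.3 C
dz = 2374 - 59 = 2315 m
gradient = dT/dz * 1000 = 146.3/2315 * 1000 = 63.1965 C/km

63.1965


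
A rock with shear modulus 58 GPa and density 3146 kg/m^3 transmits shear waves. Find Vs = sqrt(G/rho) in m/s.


Convert G to Pa: G = 58e9 Pa
Compute G/rho = 58e9 / 3146 = 18436109.3452
Vs = sqrt(18436109.3452) = 4293.73 m/s

4293.73


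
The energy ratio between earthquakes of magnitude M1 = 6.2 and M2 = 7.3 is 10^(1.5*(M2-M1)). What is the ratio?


M2 - M1 = 7.3 - 6.2 = 1.1
1.5 * 1.1 = 1.65
ratio = 10^1.65 = 44.67

44.67


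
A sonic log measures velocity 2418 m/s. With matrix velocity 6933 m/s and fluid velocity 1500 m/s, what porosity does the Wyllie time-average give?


1/V - 1/Vm = 1/2418 - 1/6933 = 0.00026933
1/Vf - 1/Vm = 1/1500 - 1/6933 = 0.00052243
phi = 0.00026933 / 0.00052243 = 0.5155

0.5155


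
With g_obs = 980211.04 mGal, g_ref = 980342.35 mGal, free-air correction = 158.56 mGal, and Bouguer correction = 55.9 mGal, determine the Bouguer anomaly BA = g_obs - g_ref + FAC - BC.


BA = g_obs - g_ref + FAC - BC
= 980211.04 - 980342.35 + 158.56 - 55.9
= -28.65 mGal

-28.65


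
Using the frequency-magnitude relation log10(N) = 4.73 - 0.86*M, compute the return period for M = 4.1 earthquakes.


log10(N) = 4.73 - 0.86*4.1 = 1.204
N = 10^1.204 = 15.99558
T = 1/N = 1/15.99558 = 0.0625 years

0.0625


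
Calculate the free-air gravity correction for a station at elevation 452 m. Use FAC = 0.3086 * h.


FAC = 0.3086 * h
= 0.3086 * 452
= 139.4872 mGal

139.4872


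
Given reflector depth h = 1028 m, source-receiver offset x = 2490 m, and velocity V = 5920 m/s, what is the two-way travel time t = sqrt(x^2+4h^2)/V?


x^2 + 4h^2 = 2490^2 + 4*1028^2 = 6200100 + 4227136 = 10427236
sqrt(10427236) = 3229.1231
t = 3229.1231 / 5920 = 0.5455 s

0.5455


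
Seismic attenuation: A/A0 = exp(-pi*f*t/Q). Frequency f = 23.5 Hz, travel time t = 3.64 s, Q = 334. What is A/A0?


pi*f*t/Q = pi*23.5*3.64/334 = 0.804586
A/A0 = exp(-0.804586) = 0.447273

0.447273


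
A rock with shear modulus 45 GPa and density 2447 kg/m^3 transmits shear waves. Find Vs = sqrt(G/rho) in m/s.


Convert G to Pa: G = 45e9 Pa
Compute G/rho = 45e9 / 2447 = 18389865.141
Vs = sqrt(18389865.141) = 4288.34 m/s

4288.34


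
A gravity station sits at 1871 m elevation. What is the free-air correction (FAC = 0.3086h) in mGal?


FAC = 0.3086 * h
= 0.3086 * 1871
= 577.3906 mGal

577.3906


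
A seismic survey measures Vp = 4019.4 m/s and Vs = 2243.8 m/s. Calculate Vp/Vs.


Vp/Vs = 4019.4 / 2243.8
= 1.7913

1.7913


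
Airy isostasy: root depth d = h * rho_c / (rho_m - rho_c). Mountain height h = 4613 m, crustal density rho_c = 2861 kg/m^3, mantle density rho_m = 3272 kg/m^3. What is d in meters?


rho_m - rho_c = 3272 - 2861 = 411
d = 4613 * 2861 / 411
= 13197793 / 411
= 32111.42 m

32111.42


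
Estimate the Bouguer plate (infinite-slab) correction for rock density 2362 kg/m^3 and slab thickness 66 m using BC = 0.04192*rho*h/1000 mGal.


BC = 0.04192 * rho * h / 1000
= 0.04192 * 2362 * 66 / 1000
= 6.535 mGal

6.535


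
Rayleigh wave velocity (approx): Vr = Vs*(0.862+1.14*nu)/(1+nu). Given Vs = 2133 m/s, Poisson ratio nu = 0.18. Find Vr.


Numerator factor = 0.862 + 1.14*0.18 = 1.0672
Denominator = 1 + 0.18 = 1.18
Vr = 2133 * 1.0672 / 1.18 = 1929.1 m/s

1929.1


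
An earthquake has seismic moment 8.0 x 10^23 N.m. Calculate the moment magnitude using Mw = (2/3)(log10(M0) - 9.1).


log10(M0) = log10(8.0 x 10^23) = 23.9031
Mw = 2/3 * (23.9031 - 9.1)
= 2/3 * 14.8031
= 9.87

9.87


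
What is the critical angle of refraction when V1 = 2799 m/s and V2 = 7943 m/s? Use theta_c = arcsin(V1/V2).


V1/V2 = 2799/7943 = 0.352386
theta_c = arcsin(0.352386) = 20.6333 degrees

20.6333


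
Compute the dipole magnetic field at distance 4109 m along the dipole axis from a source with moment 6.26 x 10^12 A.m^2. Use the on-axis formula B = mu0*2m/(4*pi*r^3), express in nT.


m = 6.26 x 10^12 = 6260000000000 A.m^2
2m = 12520000000000 A.m^2
r^3 = 4109^3 = 69375867029
B = (4pi*10^-7) * 12520000000000 / (4*pi * 69375867029) * 1e9
= 15733096.009178 / 871802856778.92 * 1e9
= 18046.6213 nT

18046.6213


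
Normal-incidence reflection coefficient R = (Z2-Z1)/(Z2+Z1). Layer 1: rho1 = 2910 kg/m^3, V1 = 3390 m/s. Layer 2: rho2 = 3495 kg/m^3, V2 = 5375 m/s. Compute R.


Z1 = 2910 * 3390 = 9864900
Z2 = 3495 * 5375 = 18785625
R = (18785625 - 9864900) / (18785625 + 9864900) = 8920725 / 28650525 = 0.3114

0.3114


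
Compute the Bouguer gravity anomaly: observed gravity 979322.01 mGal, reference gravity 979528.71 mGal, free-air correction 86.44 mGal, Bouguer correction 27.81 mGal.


BA = g_obs - g_ref + FAC - BC
= 979322.01 - 979528.71 + 86.44 - 27.81
= -148.07 mGal

-148.07


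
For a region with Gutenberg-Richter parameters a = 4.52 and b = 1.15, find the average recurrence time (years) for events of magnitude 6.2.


log10(N) = 4.52 - 1.15*6.2 = -2.61
N = 10^-2.61 = 0.002455
T = 1/N = 1/0.002455 = 407.3803 years

407.3803


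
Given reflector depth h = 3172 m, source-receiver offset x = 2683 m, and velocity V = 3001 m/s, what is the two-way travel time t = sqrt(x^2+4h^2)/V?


x^2 + 4h^2 = 2683^2 + 4*3172^2 = 7198489 + 40246336 = 47444825
sqrt(47444825) = 6888.0204
t = 6888.0204 / 3001 = 2.2952 s

2.2952


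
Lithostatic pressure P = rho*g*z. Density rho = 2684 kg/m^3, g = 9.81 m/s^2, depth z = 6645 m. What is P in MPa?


P = rho * g * z / 1e6
= 2684 * 9.81 * 6645 / 1e6
= 174963115.8 / 1e6
= 174.9631 MPa

174.9631


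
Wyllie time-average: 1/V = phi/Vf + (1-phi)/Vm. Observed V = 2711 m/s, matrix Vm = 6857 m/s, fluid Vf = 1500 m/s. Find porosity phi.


1/V - 1/Vm = 1/2711 - 1/6857 = 0.00022303
1/Vf - 1/Vm = 1/1500 - 1/6857 = 0.00052083
phi = 0.00022303 / 0.00052083 = 0.4282

0.4282


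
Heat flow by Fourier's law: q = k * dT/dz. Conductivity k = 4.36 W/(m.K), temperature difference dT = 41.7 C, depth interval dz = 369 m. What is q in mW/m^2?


q = k * dT / dz * 1000
= 4.36 * 41.7 / 369 * 1000
= 0.492715 * 1000
= 492.7154 mW/m^2

492.7154


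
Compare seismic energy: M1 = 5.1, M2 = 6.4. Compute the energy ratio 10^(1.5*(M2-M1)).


M2 - M1 = 6.4 - 5.1 = 1.3
1.5 * 1.3 = 1.95
ratio = 10^1.95 = 89.13

89.13


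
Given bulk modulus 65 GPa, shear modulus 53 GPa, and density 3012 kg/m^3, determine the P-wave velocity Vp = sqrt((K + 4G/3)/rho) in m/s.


First compute the effective modulus:
K + 4G/3 = 65e9 + 4*53e9/3 = 135666666666.67 Pa
Then divide by density:
135666666666.67 / 3012 = 45042054.0062 Pa/(kg/m^3)
Take the square root:
Vp = sqrt(45042054.0062) = 6711.34 m/s

6711.34


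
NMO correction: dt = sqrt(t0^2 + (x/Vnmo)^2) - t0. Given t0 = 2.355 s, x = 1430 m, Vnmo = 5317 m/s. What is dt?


x/Vnmo = 1430/5317 = 0.268949
(x/Vnmo)^2 = 0.072333
t0^2 = 5.546025
sqrt(5.546025 + 0.072333) = 2.370308
dt = 2.370308 - 2.355 = 0.015308

0.015308


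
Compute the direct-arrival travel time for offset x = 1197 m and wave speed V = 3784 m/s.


t = x / V
= 1197 / 3784
= 0.3163 s

0.3163


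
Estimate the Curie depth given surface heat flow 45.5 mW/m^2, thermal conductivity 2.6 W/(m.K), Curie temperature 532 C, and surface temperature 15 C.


T_Curie - T_surf = 532 - 15 = 517 C
Convert q to W/m^2: 45.5 mW/m^2 = 0.0455 W/m^2
d = 517 * 2.6 / 0.0455 = 29542.86 m

29542.86


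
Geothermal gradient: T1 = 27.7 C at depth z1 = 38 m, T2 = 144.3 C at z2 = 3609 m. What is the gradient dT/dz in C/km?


dT = 144.3 - 27.7 = 116.6 C
dz = 3609 - 38 = 3571 m
gradient = dT/dz * 1000 = 116.6/3571 * 1000 = 32.6519 C/km

32.6519


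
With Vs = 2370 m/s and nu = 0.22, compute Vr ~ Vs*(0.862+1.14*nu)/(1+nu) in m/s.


Numerator factor = 0.862 + 1.14*0.22 = 1.1128
Denominator = 1 + 0.22 = 1.22
Vr = 2370 * 1.1128 / 1.22 = 2161.75 m/s

2161.75


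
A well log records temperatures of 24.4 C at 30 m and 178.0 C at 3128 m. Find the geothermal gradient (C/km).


dT = 178.0 - 24.4 = 153.6 C
dz = 3128 - 30 = 3098 m
gradient = dT/dz * 1000 = 153.6/3098 * 1000 = 49.5804 C/km

49.5804


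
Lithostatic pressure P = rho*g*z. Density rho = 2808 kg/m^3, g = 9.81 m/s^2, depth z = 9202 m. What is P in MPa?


P = rho * g * z / 1e6
= 2808 * 9.81 * 9202 / 1e6
= 253482708.96 / 1e6
= 253.4827 MPa

253.4827
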